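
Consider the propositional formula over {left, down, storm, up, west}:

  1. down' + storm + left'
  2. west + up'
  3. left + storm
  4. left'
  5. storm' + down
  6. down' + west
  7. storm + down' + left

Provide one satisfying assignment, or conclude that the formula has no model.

left ↦ 0,  down ↦ 1,  storm ↦ 1,  up ↦ 0,  west ↦ 1

Unit clause (left') forces left = 0.
Unit clause (storm) forces storm = 1.
Unit clause (down) forces down = 1.
Unit clause (west) forces west = 1.
No clause remains; up is free.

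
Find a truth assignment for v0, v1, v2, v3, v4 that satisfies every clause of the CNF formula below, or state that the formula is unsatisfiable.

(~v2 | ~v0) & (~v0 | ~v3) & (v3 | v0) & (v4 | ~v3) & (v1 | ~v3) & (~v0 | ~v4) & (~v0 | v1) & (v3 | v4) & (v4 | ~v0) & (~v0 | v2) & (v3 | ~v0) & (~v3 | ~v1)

Case v2 = 0:
The clause (~v0) is unit, so v0 = 0.
The clause (v3) is unit, so v3 = 1.
The clause (v4) is unit, so v4 = 1.
The clause (v1) is unit, so v1 = 1.
That conflicts with the unit clause (~v1).
Undo v2 and try v2 = 1.
The clause (~v0) is unit, so v0 = 0.
The clause (v3) is unit, so v3 = 1.
The clause (v4) is unit, so v4 = 1.
The clause (v1) is unit, so v1 = 1.
That conflicts with the unit clause (~v1).
Neither v2 = 1 nor v2 = 0 works.

UNSATISFIABLE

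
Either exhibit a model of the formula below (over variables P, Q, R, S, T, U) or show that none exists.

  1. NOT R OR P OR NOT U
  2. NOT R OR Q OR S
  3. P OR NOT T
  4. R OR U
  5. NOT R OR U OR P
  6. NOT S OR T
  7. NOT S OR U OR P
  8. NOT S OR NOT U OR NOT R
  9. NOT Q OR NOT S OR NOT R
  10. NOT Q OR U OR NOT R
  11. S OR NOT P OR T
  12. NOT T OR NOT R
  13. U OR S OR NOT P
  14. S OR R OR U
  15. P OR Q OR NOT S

P ↦ true,  Q ↦ false,  R ↦ false,  S ↦ true,  T ↦ true,  U ↦ true

Suppose P = true.
Suppose R = false.
(U) alone gives U = true.
Suppose S = true.
(T) alone gives T = true.
No clause remains; Q is free.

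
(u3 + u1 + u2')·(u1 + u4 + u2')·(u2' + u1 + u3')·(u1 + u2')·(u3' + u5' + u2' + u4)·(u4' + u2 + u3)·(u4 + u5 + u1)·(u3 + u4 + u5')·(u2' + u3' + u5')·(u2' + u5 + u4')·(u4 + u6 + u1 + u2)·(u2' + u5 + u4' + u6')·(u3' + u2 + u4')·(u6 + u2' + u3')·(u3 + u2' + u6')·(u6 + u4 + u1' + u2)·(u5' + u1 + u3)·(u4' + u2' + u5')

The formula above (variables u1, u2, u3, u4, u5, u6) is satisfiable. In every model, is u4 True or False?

False

Suppose u4 = 1.
Suppose u1 = 1.
Suppose u2 = 1.
Unit clause (u5) forces u5 = 1.
Now (u5') is unsatisfied and unit — conflict.
Undo u2 and try u2 = 0.
Unit clause (u3) forces u3 = 1.
Now (u3') is unsatisfied and unit — conflict.
Both values of u2 lead to a conflict.
Undo u1 and try u1 = 0.
Unit clause (u2') forces u2 = 0.
Unit clause (u3) forces u3 = 1.
Now (u3') is unsatisfied and unit — conflict.
Both values of u1 lead to a conflict.
So every satisfying assignment has u4 = False.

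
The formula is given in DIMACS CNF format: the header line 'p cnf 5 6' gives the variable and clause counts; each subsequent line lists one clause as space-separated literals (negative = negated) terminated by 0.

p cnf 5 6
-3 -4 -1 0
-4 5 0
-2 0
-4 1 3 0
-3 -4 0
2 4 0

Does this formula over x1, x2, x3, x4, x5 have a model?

Unit clause (¬x2) forces x2 = False.
Unit clause (x4) forces x4 = True.
Unit clause (x5) forces x5 = True.
Unit clause (¬x3) forces x3 = False.
Unit clause (x1) forces x1 = True.
Every clause now holds.
A satisfying assignment: x1: True; x2: False; x3: False; x4: True; x5: True.

Satisfiable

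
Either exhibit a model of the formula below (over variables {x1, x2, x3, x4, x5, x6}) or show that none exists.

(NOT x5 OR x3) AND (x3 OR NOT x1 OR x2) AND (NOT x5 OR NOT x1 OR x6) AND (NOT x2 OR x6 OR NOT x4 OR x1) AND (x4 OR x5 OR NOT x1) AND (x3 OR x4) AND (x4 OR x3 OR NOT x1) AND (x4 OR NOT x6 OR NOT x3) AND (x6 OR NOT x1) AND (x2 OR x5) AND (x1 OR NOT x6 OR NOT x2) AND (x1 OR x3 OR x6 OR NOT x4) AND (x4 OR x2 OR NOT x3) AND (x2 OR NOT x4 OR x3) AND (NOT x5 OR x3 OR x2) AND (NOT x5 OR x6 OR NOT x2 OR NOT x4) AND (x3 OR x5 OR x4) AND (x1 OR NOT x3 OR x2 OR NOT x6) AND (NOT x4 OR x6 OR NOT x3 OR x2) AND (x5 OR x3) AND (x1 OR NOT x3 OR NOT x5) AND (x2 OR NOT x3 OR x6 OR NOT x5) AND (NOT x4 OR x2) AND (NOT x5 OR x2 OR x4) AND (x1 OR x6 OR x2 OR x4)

Case x5 = false:
From the singleton clause (x2), x2 = true.
From the singleton clause (x3), x3 = true.
Case x4 = true:
Case x6 = true:
From the singleton clause (x1), x1 = true.
This assignment satisfies each clause.

x1=true,  x2=true,  x3=true,  x4=true,  x5=false,  x6=true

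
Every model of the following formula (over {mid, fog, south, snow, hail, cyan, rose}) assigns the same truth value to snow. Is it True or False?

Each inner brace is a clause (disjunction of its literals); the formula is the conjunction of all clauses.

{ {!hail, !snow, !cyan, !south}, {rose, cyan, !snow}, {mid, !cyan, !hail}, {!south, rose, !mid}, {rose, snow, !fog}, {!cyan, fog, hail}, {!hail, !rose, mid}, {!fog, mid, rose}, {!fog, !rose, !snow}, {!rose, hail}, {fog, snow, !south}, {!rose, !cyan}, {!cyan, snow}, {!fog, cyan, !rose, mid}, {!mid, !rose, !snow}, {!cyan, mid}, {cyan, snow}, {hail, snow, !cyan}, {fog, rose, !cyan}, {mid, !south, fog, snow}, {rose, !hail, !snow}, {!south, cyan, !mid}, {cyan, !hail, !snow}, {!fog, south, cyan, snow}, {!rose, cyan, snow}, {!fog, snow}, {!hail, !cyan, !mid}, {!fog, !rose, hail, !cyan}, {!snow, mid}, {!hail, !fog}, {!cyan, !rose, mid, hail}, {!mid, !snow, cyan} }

True

Suppose snow = false.
(!cyan) alone gives cyan = false.
That conflicts with the unit clause (cyan).
So every satisfying assignment has snow = True.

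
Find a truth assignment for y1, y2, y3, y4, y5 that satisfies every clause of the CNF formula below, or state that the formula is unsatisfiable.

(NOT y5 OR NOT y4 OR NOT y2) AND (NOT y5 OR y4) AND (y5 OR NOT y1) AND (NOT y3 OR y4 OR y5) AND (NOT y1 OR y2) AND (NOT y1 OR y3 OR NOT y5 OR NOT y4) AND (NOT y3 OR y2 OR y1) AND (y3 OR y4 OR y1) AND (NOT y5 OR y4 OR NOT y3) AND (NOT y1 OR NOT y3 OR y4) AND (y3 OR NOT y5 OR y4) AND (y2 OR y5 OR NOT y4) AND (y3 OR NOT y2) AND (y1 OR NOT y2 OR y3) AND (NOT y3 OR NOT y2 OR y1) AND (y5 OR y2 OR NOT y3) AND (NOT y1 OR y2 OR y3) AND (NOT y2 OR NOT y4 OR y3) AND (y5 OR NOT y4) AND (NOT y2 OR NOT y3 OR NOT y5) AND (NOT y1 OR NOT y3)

Case y5 = true:
From the singleton clause (y4), y4 = true.
From the singleton clause (NOT y2), y2 = false.
From the singleton clause (NOT y1), y1 = false.
From the singleton clause (NOT y3), y3 = false.
Every clause now holds.

y1=false,  y2=false,  y3=false,  y4=true,  y5=true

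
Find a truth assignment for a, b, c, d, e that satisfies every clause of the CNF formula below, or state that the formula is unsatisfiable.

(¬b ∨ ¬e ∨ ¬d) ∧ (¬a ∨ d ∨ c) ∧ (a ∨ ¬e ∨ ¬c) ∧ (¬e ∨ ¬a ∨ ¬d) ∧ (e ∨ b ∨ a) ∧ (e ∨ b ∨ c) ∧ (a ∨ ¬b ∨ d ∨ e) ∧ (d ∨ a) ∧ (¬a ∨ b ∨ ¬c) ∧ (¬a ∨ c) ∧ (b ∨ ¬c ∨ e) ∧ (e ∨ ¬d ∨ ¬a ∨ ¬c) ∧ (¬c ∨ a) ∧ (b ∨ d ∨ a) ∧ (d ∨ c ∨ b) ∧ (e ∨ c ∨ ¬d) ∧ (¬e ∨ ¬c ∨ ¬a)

a=True; b=True; c=True; d=False; e=False

Case d = False:
From the singleton clause (a), a = True.
From the singleton clause (c), c = True.
From the singleton clause (b), b = True.
From the singleton clause (¬e), e = False.
All clauses are satisfied.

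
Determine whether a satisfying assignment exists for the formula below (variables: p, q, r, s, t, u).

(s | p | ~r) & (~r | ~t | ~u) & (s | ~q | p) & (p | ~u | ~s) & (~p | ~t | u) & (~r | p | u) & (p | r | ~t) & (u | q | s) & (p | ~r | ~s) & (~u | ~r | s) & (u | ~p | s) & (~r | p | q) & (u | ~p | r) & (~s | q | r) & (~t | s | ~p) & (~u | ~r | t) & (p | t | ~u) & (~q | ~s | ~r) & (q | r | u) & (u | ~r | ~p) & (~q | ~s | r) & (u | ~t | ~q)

Yes, satisfiable

Case s = 0:
Case p = 1:
From the singleton clause (u), u = 1.
From the singleton clause (~r), r = 0.
From the singleton clause (~t), t = 0.
No clause remains; q is free.
A satisfying assignment: p ↦ 1, q ↦ 1, r ↦ 0, s ↦ 0, t ↦ 0, u ↦ 1.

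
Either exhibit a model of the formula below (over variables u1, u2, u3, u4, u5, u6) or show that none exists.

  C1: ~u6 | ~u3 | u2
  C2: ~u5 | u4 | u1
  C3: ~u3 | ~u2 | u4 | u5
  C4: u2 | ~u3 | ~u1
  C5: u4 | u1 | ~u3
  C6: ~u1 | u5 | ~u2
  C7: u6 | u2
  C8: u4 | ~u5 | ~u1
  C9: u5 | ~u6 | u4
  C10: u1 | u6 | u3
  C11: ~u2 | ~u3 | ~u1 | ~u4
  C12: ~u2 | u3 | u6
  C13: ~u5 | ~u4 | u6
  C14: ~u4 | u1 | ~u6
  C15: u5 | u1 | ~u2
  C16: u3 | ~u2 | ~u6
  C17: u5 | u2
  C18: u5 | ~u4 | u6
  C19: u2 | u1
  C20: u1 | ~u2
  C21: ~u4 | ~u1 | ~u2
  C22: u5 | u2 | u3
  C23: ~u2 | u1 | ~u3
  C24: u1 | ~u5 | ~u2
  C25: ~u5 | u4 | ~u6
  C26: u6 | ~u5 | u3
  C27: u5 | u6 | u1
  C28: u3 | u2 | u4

Case u6 = 1:
Case u3 = 0:
(~u2) alone gives u2 = 0.
(u5) alone gives u5 = 1.
(u1) alone gives u1 = 1.
(u4) alone gives u4 = 1.
This assignment satisfies each clause.

u1: 1, u2: 0, u3: 0, u4: 1, u5: 1, u6: 1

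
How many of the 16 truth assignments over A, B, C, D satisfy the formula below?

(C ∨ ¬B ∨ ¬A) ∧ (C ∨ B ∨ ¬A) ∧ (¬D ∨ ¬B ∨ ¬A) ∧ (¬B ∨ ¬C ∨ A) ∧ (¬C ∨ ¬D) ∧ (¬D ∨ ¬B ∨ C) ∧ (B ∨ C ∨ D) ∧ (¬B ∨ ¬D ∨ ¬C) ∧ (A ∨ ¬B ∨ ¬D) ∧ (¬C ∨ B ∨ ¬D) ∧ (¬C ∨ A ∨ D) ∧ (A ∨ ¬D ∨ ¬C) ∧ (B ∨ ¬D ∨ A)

There are 2^4 = 16 truth assignments over (A, B, C, D).
Check each against the 13 clauses (columns in the order A, B, C, D):
  F F F F  ✗ fails (B ∨ C ∨ D)
  F F F T  ✗ fails (B ∨ ¬D ∨ A)
  F F T F  ✗ fails (¬C ∨ A ∨ D)
  F F T T  ✗ fails (¬C ∨ ¬D)
  F T F F  ✓ satisfies all
  F T F T  ✗ fails (¬D ∨ ¬B ∨ C)
  F T T F  ✗ fails (¬B ∨ ¬C ∨ A)
  F T T T  ✗ fails (¬B ∨ ¬C ∨ A)
  T F F F  ✗ fails (C ∨ B ∨ ¬A)
  T F F T  ✗ fails (C ∨ B ∨ ¬A)
  T F T F  ✓ satisfies all
  T F T T  ✗ fails (¬C ∨ ¬D)
  T T F F  ✗ fails (C ∨ ¬B ∨ ¬A)
  T T F T  ✗ fails (C ∨ ¬B ∨ ¬A)
  T T T F  ✓ satisfies all
  T T T T  ✗ fails (¬D ∨ ¬B ∨ ¬A)
3 of the 16 rows are models.

3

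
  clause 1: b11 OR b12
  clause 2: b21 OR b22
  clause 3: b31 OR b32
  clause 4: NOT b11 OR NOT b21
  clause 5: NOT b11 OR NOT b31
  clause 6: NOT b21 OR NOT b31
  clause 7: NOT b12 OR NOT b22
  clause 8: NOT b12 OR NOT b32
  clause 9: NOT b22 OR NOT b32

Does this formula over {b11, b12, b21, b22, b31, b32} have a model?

Branch on b11: set b11 = true.
The clause (NOT b21) is unit, so b21 = false.
The clause (b22) is unit, so b22 = true.
The clause (NOT b31) is unit, so b31 = false.
The clause (b32) is unit, so b32 = true.
Now (NOT b32) is unsatisfied and unit — conflict.
So b11 must be the other value — set b11 = false.
The clause (b12) is unit, so b12 = true.
The clause (NOT b22) is unit, so b22 = false.
The clause (b21) is unit, so b21 = true.
The clause (NOT b31) is unit, so b31 = false.
The clause (b32) is unit, so b32 = true.
Now (NOT b32) is unsatisfied and unit — conflict.
Neither b11 = true nor b11 = false works.
No assignment satisfies every clause.

No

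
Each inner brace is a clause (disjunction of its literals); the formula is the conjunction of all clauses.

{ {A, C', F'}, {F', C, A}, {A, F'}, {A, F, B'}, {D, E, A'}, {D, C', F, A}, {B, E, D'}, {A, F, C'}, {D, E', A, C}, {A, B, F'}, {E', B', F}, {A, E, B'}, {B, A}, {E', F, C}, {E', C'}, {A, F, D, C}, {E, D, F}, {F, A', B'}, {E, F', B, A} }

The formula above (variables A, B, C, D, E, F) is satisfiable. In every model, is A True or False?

Suppose A = 0.
From the singleton clause (F'), F = 0.
From the singleton clause (B'), B = 0.
Now (B) is unsatisfied and unit — conflict.
So every satisfying assignment has A = True.

True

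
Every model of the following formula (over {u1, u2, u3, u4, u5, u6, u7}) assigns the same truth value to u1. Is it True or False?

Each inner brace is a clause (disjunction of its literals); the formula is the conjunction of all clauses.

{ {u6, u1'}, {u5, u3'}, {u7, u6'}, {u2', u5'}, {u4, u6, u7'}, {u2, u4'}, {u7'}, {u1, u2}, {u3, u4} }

False

Suppose u1 = 1.
The clause (u6) is unit, so u6 = 1.
The clause (u7) is unit, so u7 = 1.
Now (u7') is unsatisfied and unit — conflict.
So every satisfying assignment has u1 = False.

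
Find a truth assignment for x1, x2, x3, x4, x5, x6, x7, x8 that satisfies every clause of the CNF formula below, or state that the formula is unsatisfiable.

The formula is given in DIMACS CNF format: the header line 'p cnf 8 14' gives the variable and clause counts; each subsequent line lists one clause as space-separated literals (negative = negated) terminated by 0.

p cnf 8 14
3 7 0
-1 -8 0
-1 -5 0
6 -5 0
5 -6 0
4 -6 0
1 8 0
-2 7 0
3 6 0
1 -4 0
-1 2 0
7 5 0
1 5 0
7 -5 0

Try x3 = True.
Try x1 = True.
Unit clause (¬x8) forces x8 = False.
Unit clause (¬x5) forces x5 = False.
Unit clause (¬x6) forces x6 = False.
Unit clause (x2) forces x2 = True.
Unit clause (x7) forces x7 = True.
All clauses hold; x4 can take either value.

x1: True,  x2: True,  x3: True,  x4: False,  x5: False,  x6: False,  x7: True,  x8: False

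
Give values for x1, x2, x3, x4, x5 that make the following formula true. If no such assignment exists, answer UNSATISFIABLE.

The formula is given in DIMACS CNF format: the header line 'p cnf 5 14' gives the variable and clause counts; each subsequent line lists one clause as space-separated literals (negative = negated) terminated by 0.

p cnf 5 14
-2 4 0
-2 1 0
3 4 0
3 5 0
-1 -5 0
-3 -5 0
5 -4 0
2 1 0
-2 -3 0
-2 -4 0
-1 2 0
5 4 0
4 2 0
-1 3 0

Case x2 = False:
From the singleton clause (x1), x1 = True.
That conflicts with the unit clause (¬x1).
Undo x2 and try x2 = True.
From the singleton clause (x4), x4 = True.
That conflicts with the unit clause (¬x4).
Both values of x2 lead to a conflict.

UNSATISFIABLE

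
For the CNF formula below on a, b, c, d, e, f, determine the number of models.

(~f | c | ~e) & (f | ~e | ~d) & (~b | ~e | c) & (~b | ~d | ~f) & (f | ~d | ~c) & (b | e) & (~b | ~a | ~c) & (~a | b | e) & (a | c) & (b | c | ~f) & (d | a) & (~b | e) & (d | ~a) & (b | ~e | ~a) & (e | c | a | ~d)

There are 2^6 = 64 truth assignments over (a, b, c, d, e, f).
Split on b. With b = 1, the clauses containing b are satisfied and ~b drops from the rest; 0 of the 2^5 = 32 assignments to the other variables satisfy what remains.
With b = 0, by the same count on the reduced clause set, 1 assignment works.
(One model: a=F, b=F, c=T, d=T, e=T, f=T.)
Total: 0 + 1 = 1.

1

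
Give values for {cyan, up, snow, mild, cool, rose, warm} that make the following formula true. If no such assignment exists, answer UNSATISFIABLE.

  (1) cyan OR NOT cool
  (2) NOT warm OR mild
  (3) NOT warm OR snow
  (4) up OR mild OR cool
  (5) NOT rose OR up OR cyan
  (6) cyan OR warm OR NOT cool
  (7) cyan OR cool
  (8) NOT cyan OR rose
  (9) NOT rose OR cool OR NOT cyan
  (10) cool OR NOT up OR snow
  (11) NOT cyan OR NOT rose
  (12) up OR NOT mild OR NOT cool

UNSATISFIABLE

Branch on cyan: set cyan = true.
The clause (rose) is unit, so rose = true.
But (NOT rose) is also a unit clause — contradiction.
Undo cyan and try cyan = false.
The clause (NOT cool) is unit, so cool = false.
But (cool) is also a unit clause — contradiction.
Both values of cyan lead to a conflict.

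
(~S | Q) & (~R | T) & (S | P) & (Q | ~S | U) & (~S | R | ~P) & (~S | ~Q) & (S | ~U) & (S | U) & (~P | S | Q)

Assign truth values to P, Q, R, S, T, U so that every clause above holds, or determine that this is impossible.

UNSATISFIABLE

Case S = 0:
From the singleton clause (P), P = 1.
From the singleton clause (~U), U = 0.
But (U) is also a unit clause — contradiction.
Backtrack on S: now try S = 1.
From the singleton clause (Q), Q = 1.
But (~Q) is also a unit clause — contradiction.
Neither S = 1 nor S = 0 works.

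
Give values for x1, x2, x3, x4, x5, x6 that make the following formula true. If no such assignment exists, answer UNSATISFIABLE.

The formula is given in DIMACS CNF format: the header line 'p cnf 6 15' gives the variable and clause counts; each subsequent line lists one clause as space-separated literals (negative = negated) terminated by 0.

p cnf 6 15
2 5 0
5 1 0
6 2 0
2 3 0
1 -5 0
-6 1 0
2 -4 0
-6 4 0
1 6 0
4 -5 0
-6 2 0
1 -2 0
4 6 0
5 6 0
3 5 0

x1 ↦ True; x2 ↦ True; x3 ↦ True; x4 ↦ True; x5 ↦ True; x6 ↦ True

Try x2 = True.
(x1) alone gives x1 = True.
Try x6 = True.
(x4) alone gives x4 = True.
Try x3 = True.
Every clause is now satisfied; x5 is unconstrained.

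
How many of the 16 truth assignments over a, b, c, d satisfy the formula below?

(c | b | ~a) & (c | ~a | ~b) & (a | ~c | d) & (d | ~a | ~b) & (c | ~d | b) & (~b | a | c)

There are 2^4 = 16 truth assignments over (a, b, c, d).
Check each against the 6 clauses (columns in the order a, b, c, d):
  F F F F  ✓ satisfies all
  F F F T  ✗ fails (c | ~d | b)
  F F T F  ✗ fails (a | ~c | d)
  F F T T  ✓ satisfies all
  F T F F  ✗ fails (~b | a | c)
  F T F T  ✗ fails (~b | a | c)
  F T T F  ✗ fails (a | ~c | d)
  F T T T  ✓ satisfies all
  T F F F  ✗ fails (c | b | ~a)
  T F F T  ✗ fails (c | b | ~a)
  T F T F  ✓ satisfies all
  T F T T  ✓ satisfies all
  T T F F  ✗ fails (c | ~a | ~b)
  T T F T  ✗ fails (c | ~a | ~b)
  T T T F  ✗ fails (d | ~a | ~b)
  T T T T  ✓ satisfies all
6 of the 16 rows are models.

6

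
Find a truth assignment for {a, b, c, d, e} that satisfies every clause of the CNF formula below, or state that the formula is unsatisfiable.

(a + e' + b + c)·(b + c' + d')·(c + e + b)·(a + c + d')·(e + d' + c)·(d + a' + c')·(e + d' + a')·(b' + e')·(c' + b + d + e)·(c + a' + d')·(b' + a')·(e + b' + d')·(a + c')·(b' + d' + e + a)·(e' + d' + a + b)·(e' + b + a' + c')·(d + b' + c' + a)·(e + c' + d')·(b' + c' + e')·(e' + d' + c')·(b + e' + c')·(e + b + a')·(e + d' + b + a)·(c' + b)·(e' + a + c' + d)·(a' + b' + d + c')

a: 0; b: 1; c: 0; d: 0; e: 0

Branch on b: set b = 1.
The clause (e') is unit, so e = 0.
The clause (a') is unit, so a = 0.
The clause (d') is unit, so d = 0.
The clause (c') is unit, so c = 0.
All clauses are satisfied.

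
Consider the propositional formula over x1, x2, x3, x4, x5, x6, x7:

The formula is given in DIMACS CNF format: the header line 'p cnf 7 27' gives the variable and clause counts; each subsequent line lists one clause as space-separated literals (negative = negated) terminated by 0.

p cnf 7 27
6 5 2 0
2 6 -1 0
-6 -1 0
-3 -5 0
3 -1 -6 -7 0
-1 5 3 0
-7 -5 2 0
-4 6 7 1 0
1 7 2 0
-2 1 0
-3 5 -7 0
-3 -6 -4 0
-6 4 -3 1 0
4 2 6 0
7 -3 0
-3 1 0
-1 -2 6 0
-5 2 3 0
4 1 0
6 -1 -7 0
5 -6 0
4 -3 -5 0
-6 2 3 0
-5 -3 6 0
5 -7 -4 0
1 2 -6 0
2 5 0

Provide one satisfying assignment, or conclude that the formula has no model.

Case x6 = False:
Case x5 = True:
(¬x3) alone gives x3 = False.
(x2) alone gives x2 = True.
(x1) alone gives x1 = True.
But (¬x1) is also a unit clause — contradiction.
Undo x5 and try x5 = False.
(x2) alone gives x2 = True.
(x1) alone gives x1 = True.
But (¬x1) is also a unit clause — contradiction.
Both values of x5 lead to a conflict.
Undo x6 and try x6 = True.
(¬x1) alone gives x1 = False.
(¬x2) alone gives x2 = False.
But (x2) is also a unit clause — contradiction.
Both values of x6 lead to a conflict.

UNSATISFIABLE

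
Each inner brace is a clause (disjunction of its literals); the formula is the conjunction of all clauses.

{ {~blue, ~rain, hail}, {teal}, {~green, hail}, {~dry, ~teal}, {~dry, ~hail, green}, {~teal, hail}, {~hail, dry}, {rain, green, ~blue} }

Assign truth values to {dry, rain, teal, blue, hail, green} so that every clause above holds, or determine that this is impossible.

UNSATISFIABLE

The clause (teal) is unit, so teal = 1.
The clause (~dry) is unit, so dry = 0.
The clause (hail) is unit, so hail = 1.
Now (~hail) is unsatisfied and unit — conflict.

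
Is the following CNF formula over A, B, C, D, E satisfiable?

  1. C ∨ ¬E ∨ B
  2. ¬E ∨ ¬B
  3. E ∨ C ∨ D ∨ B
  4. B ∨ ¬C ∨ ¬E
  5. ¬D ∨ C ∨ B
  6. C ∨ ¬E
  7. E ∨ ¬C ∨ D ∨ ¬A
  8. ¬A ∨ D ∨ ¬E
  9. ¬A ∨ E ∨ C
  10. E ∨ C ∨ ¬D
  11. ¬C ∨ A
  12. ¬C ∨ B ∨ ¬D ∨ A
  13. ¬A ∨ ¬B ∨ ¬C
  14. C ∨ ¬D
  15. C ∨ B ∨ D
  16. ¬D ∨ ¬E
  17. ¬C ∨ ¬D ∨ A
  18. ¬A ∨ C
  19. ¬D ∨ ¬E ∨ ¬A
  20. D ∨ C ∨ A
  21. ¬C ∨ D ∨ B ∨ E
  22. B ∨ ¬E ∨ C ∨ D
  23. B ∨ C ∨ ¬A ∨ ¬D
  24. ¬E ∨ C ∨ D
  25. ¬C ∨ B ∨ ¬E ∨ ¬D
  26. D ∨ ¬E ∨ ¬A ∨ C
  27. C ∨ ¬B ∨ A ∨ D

Suppose E = False.
Suppose A = True.
(C) alone gives C = True.
(D) alone gives D = True.
(¬B) alone gives B = False.
Every clause now holds.
A satisfying assignment: A: True,  B: False,  C: True,  D: True,  E: False.

Yes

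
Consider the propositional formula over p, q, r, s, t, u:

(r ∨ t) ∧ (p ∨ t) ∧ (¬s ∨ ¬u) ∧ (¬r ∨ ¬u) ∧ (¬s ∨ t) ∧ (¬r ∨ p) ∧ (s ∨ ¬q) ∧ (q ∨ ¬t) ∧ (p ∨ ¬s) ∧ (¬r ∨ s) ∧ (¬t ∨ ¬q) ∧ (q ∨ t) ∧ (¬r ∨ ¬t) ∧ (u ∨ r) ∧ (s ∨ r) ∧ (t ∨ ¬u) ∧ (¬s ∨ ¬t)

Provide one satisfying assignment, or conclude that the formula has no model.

Case r = True:
Unit clause (¬u) forces u = False.
Unit clause (p) forces p = True.
Unit clause (s) forces s = True.
Unit clause (t) forces t = True.
Now (¬t) is unsatisfied and unit — conflict.
That branch fails; take r = False instead.
Unit clause (t) forces t = True.
Unit clause (q) forces q = True.
Now (¬q) is unsatisfied and unit — conflict.
Neither r = True nor r = False works.

UNSATISFIABLE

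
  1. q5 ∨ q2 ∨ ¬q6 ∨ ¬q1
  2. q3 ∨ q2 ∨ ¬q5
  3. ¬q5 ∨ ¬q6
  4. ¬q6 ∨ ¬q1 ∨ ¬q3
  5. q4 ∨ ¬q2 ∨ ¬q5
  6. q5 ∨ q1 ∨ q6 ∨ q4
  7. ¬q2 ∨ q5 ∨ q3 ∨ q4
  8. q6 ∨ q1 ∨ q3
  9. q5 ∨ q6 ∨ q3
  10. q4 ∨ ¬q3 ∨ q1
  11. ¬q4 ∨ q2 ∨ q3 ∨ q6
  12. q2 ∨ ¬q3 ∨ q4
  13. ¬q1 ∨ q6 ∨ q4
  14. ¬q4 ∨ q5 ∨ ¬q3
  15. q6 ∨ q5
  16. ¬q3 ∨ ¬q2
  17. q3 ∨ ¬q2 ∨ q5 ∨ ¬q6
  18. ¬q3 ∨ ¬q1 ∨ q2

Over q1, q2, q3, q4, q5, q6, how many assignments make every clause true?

4

There are 2^6 = 64 truth assignments over (q1, q2, q3, q4, q5, q6).
Split on q2. With q2 = True, the clauses containing q2 are satisfied and ¬q2 drops from the rest; 1 of the 2^5 = 32 assignments to the other variables satisfy what remains.
With q2 = False, by the same count on the reduced clause set, 3 assignments work.
(One model: q1=F, q2=F, q3=F, q4=F, q5=F, q6=T.)
Total: 1 + 3 = 4.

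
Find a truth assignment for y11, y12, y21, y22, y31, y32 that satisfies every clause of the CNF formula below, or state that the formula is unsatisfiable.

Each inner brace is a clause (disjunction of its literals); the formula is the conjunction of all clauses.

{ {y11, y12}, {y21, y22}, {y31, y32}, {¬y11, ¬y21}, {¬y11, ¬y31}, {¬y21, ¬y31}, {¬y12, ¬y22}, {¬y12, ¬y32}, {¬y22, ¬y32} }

Case y11 = True:
From the singleton clause (¬y21), y21 = False.
From the singleton clause (y22), y22 = True.
From the singleton clause (¬y31), y31 = False.
From the singleton clause (y32), y32 = True.
But (¬y32) is also a unit clause — contradiction.
Backtrack on y11: now try y11 = False.
From the singleton clause (y12), y12 = True.
From the singleton clause (¬y22), y22 = False.
From the singleton clause (y21), y21 = True.
From the singleton clause (¬y31), y31 = False.
From the singleton clause (y32), y32 = True.
But (¬y32) is also a unit clause — contradiction.
Both values of y11 lead to a conflict.

UNSATISFIABLE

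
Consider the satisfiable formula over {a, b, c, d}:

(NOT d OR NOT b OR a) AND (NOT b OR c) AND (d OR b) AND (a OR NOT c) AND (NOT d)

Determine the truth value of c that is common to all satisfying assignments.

Suppose c = false.
The clause (NOT b) is unit, so b = false.
The clause (d) is unit, so d = true.
But (NOT d) is also a unit clause — contradiction.
So every satisfying assignment has c = True.

True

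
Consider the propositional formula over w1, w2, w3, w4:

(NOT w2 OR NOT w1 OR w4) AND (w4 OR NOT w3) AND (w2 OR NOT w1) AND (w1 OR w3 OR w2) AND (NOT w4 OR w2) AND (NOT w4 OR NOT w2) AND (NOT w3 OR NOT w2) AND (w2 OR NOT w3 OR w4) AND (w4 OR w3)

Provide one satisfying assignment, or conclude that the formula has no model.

Branch on w4: set w4 = true.
From the singleton clause (w2), w2 = true.
That conflicts with the unit clause (NOT w2).
So w4 must be the other value — set w4 = false.
From the singleton clause (NOT w3), w3 = false.
That conflicts with the unit clause (w3).
Both values of w4 lead to a conflict.

UNSATISFIABLE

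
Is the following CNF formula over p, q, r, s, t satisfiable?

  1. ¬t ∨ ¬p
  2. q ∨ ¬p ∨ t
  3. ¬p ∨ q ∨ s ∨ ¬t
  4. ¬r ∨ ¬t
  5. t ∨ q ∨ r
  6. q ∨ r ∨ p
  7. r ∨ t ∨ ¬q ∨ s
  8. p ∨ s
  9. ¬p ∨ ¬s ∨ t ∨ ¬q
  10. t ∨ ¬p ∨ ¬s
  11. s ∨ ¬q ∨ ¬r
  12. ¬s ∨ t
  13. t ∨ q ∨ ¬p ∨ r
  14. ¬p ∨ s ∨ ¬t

Suppose t = True.
Unit clause (¬p) forces p = False.
Unit clause (¬r) forces r = False.
Unit clause (q) forces q = True.
Unit clause (s) forces s = True.
This assignment satisfies each clause.
A satisfying assignment: p=False, q=True, r=False, s=True, t=True.

Yes, satisfiable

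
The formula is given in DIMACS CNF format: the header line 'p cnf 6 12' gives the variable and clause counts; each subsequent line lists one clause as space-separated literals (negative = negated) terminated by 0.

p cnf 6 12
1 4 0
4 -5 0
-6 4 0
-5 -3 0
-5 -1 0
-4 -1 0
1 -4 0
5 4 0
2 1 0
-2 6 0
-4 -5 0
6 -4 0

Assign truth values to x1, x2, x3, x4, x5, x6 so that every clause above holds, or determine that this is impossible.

Case x1 = True:
The clause (¬x5) is unit, so x5 = False.
The clause (¬x4) is unit, so x4 = False.
Now (x4) is unsatisfied and unit — conflict.
Backtrack on x1: now try x1 = False.
The clause (x4) is unit, so x4 = True.
Now (¬x4) is unsatisfied and unit — conflict.
Both values of x1 lead to a conflict.

UNSATISFIABLE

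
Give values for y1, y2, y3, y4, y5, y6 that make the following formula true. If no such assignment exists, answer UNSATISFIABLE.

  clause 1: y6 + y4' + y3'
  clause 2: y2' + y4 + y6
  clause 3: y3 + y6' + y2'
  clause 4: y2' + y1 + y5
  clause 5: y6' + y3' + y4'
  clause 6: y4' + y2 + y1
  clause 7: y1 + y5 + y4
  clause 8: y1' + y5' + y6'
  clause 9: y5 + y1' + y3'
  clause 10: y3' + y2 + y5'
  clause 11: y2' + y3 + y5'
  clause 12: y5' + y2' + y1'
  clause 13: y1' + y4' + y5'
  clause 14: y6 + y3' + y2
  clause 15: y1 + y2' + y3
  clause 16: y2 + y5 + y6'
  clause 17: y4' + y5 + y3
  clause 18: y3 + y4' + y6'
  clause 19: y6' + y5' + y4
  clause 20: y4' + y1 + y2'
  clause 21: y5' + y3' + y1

y1: 1; y2: 0; y3: 0; y4: 0; y5: 1; y6: 0

Case y6 = 0:
Case y4 = 0:
(y2') alone gives y2 = 0.
(y3') alone gives y3 = 0.
Case y1 = 1:
All clauses hold; y5 can take either value.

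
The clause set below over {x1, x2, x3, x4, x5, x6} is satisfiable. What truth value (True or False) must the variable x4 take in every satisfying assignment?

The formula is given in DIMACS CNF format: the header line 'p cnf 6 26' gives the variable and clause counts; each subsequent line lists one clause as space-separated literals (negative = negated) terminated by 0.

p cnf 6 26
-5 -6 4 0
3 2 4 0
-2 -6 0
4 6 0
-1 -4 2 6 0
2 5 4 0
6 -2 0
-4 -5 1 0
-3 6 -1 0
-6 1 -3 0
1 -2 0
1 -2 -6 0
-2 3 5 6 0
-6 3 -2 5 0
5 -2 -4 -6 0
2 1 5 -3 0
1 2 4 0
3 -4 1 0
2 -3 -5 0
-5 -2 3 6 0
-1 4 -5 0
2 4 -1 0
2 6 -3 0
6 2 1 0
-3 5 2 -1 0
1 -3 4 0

True

Suppose x4 = False.
Unit clause (x6) forces x6 = True.
Unit clause (¬x5) forces x5 = False.
Unit clause (¬x2) forces x2 = False.
That conflicts with the unit clause (x2).
So every satisfying assignment has x4 = True.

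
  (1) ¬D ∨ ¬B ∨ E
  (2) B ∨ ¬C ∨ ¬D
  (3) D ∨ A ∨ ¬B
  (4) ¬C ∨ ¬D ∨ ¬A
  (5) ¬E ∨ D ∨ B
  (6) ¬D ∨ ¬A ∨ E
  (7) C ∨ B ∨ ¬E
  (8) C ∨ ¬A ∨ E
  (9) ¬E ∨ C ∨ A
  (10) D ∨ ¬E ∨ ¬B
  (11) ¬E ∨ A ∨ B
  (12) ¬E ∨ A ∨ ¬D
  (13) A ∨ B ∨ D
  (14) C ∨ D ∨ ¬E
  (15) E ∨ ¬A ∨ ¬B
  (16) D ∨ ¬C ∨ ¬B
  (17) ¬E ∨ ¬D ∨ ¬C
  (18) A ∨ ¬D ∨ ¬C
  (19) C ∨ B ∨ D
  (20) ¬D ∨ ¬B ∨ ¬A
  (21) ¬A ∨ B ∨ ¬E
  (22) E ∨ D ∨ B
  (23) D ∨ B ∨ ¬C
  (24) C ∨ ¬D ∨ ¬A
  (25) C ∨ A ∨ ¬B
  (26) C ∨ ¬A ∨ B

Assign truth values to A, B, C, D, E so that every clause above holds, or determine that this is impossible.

A=False; B=False; C=False; D=True; E=False

Case D = True:
Case B = False:
(¬C) alone gives C = False.
(¬E) alone gives E = False.
(¬A) alone gives A = False.
This assignment satisfies each clause.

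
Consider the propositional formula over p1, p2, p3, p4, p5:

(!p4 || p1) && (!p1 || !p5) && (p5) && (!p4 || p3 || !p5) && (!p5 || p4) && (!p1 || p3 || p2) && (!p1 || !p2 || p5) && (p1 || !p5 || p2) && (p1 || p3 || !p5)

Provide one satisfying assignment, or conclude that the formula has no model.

UNSATISFIABLE

The clause (p5) is unit, so p5 = true.
The clause (!p1) is unit, so p1 = false.
The clause (!p4) is unit, so p4 = false.
Now (p4) is unsatisfied and unit — conflict.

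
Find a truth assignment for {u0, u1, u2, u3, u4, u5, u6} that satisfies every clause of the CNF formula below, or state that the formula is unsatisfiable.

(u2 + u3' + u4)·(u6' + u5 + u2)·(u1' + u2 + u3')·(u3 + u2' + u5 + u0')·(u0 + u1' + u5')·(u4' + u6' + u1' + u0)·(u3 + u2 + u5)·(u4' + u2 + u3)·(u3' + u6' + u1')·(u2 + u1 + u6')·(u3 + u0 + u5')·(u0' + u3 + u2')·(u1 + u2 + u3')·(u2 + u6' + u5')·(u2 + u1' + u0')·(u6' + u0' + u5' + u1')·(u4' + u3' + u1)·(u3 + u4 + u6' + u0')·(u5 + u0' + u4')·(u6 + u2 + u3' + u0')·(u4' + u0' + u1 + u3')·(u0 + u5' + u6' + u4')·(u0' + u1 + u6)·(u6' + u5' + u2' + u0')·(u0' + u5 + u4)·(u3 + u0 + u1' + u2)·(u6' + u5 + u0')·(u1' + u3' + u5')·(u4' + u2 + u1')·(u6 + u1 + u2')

u0 ↦ 0; u1 ↦ 1; u2 ↦ 1; u3 ↦ 1; u4 ↦ 1; u5 ↦ 0; u6 ↦ 0

Branch on u2: set u2 = 1.
Branch on u0: set u0 = 0.
Branch on u1: set u1 = 1.
(u5') alone gives u5 = 0.
Branch on u4: set u4 = 1.
(u6') alone gives u6 = 0.
All clauses hold; u3 can take either value.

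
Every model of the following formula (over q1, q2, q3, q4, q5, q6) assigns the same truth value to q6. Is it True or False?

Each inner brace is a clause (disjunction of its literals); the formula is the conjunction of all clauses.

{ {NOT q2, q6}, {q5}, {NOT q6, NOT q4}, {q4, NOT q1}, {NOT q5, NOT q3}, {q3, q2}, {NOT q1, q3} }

Suppose q6 = false.
From the singleton clause (NOT q2), q2 = false.
From the singleton clause (q5), q5 = true.
From the singleton clause (NOT q3), q3 = false.
But (q3) is also a unit clause — contradiction.
So every satisfying assignment has q6 = True.

True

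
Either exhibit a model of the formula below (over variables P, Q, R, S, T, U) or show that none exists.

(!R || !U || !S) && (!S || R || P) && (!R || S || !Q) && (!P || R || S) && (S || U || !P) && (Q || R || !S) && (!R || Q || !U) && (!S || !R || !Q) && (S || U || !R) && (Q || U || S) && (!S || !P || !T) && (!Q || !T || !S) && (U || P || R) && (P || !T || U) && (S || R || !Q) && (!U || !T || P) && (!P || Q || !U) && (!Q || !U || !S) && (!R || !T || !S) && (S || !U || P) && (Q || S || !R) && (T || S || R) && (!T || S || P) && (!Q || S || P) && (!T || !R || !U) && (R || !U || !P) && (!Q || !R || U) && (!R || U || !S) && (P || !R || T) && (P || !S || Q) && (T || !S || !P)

UNSATISFIABLE

Suppose R = false.
Suppose S = false.
(!P) alone gives P = false.
(U) alone gives U = true.
But (!U) is also a unit clause — contradiction.
Backtrack on S: now try S = true.
(P) alone gives P = true.
(Q) alone gives Q = true.
(!T) alone gives T = false.
But (T) is also a unit clause — contradiction.
Either choice for S ends in contradiction.
Backtrack on R: now try R = true.
Suppose U = false.
(S) alone gives S = true.
But (!S) is also a unit clause — contradiction.
Backtrack on U: now try U = true.
(!S) alone gives S = false.
(!Q) alone gives Q = false.
But (Q) is also a unit clause — contradiction.
Either choice for U ends in contradiction.
Either choice for R ends in contradiction.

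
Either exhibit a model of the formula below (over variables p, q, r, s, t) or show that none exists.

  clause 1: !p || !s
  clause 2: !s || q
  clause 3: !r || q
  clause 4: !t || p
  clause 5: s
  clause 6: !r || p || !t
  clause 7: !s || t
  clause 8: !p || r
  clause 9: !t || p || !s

(s) alone gives s = true.
(!p) alone gives p = false.
(q) alone gives q = true.
(!t) alone gives t = false.
That conflicts with the unit clause (t).

UNSATISFIABLE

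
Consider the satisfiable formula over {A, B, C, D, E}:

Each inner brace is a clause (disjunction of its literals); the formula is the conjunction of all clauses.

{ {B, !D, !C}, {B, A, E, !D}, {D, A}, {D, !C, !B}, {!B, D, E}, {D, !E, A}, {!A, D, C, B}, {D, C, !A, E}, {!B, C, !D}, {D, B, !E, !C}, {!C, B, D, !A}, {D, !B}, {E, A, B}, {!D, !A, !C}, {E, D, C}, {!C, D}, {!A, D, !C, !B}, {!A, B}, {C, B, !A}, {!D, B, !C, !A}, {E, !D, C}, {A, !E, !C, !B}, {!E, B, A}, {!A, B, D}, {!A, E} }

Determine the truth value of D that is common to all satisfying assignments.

True

Suppose D = false.
The clause (A) is unit, so A = true.
The clause (!B) is unit, so B = false.
That conflicts with the unit clause (B).
So every satisfying assignment has D = True.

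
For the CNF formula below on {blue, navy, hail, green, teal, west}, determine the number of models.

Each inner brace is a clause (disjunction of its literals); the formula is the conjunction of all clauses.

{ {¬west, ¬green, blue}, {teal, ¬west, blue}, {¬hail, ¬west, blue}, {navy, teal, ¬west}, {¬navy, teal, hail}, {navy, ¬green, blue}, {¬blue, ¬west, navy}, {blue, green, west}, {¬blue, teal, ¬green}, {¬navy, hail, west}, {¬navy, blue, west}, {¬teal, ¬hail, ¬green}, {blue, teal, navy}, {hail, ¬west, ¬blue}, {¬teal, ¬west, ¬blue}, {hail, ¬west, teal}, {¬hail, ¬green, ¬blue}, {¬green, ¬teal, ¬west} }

There are 2^6 = 64 truth assignments over (blue, navy, hail, green, teal, west).
Split on navy. With navy = True, the clauses containing navy are satisfied and ¬navy drops from the rest; 4 of the 2^5 = 32 assignments to the other variables satisfy what remains.
With navy = False, by the same count on the reduced clause set, 6 assignments work.
(One model: blue=F, navy=F, hail=F, green=F, teal=T, west=T.)
Total: 4 + 6 = 10.

10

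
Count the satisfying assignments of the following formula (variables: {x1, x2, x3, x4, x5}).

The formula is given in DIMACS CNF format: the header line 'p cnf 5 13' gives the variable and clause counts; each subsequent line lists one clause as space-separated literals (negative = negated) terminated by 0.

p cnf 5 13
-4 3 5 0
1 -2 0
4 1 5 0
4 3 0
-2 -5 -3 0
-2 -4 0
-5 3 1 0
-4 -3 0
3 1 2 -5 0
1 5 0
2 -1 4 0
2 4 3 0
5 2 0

3

There are 2^5 = 32 truth assignments over (x1, x2, x3, x4, x5).
Split on x5. With x5 = True, the clauses containing x5 are satisfied and ¬x5 drops from the rest; 2 of the 2^4 = 16 assignments to the other variables satisfy what remains.
With x5 = False, by the same count on the reduced clause set, 1 assignment works.
(One model: x1=F, x2=F, x3=T, x4=F, x5=T.)
Total: 2 + 1 = 3.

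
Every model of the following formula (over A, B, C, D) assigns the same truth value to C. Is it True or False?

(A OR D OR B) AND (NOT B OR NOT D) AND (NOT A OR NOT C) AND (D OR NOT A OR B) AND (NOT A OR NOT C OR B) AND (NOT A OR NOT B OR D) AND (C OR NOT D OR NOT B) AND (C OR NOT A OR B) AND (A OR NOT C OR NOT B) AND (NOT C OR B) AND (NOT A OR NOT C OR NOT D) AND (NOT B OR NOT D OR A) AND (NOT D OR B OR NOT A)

Suppose C = true.
(NOT A) alone gives A = false.
(NOT B) alone gives B = false.
Now (B) is unsatisfied and unit — conflict.
So every satisfying assignment has C = False.

False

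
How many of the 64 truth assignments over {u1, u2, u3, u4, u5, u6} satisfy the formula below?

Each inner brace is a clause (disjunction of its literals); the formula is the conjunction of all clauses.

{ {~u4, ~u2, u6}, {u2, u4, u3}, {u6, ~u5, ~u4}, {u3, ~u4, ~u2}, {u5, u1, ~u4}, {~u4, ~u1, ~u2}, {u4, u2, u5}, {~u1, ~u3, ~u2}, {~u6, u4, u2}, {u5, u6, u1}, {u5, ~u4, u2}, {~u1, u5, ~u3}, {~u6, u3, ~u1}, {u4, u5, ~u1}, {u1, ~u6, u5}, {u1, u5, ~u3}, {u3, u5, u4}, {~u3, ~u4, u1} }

9

There are 2^6 = 64 truth assignments over (u1, u2, u3, u4, u5, u6).
Split on u1. With u1 = 1, the clauses containing u1 are satisfied and ~u1 drops from the rest; 3 of the 2^5 = 32 assignments to the other variables satisfy what remains.
With u1 = 0, by the same count on the reduced clause set, 6 assignments work.
(One model: u1=F, u2=F, u3=F, u4=T, u5=T, u6=T.)
Total: 3 + 6 = 9.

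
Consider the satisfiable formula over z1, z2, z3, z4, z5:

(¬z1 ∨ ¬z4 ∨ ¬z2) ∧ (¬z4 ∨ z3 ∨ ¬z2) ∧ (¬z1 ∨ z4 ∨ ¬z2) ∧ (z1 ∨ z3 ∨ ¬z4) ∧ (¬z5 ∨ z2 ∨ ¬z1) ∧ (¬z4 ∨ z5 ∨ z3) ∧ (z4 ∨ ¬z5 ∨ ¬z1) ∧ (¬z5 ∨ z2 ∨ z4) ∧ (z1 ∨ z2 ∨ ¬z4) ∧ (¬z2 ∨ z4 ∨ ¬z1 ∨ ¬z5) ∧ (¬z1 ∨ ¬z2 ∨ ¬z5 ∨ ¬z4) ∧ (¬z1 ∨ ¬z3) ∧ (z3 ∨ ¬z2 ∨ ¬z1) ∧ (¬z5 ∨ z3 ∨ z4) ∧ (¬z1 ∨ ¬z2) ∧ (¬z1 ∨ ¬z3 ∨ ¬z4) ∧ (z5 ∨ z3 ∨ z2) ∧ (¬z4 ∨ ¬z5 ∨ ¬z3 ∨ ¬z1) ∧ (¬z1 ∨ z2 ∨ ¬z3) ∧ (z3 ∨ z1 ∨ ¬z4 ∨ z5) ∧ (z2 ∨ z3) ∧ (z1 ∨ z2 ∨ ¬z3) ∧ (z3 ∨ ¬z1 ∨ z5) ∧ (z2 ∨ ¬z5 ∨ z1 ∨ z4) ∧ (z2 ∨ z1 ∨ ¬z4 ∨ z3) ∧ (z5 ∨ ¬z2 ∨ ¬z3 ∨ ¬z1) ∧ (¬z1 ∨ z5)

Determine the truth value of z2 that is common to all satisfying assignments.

True

Suppose z2 = False.
Unit clause (z3) forces z3 = True.
Unit clause (¬z1) forces z1 = False.
That conflicts with the unit clause (z1).
So every satisfying assignment has z2 = True.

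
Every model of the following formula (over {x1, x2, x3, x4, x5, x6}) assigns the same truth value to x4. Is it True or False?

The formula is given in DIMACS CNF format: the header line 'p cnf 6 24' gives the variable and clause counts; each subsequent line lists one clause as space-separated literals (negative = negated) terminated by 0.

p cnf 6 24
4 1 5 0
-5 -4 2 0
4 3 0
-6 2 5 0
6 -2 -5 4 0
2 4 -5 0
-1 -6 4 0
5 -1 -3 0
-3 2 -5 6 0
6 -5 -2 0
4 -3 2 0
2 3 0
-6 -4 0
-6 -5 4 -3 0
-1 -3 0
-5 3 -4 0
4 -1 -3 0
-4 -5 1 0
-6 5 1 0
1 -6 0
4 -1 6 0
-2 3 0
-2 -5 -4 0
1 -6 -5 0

Suppose x4 = False.
(x3) alone gives x3 = True.
(x2) alone gives x2 = True.
(¬x1) alone gives x1 = False.
(x5) alone gives x5 = True.
(x6) alone gives x6 = True.
But (¬x6) is also a unit clause — contradiction.
So every satisfying assignment has x4 = True.

True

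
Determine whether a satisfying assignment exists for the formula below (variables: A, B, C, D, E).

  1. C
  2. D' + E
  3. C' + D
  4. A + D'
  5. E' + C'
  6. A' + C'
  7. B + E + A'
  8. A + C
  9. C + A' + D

No

(C) alone gives C = 1.
(D) alone gives D = 1.
(E) alone gives E = 1.
Now (E') is unsatisfied and unit — conflict.
No assignment satisfies every clause.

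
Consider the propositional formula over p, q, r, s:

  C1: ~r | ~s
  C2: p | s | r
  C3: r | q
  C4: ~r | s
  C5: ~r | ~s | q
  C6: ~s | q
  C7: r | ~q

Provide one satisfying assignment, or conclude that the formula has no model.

UNSATISFIABLE

Try r = 0.
(q) alone gives q = 1.
But (~q) is also a unit clause — contradiction.
Backtrack on r: now try r = 1.
(~s) alone gives s = 0.
But (s) is also a unit clause — contradiction.
Neither r = 1 nor r = 0 works.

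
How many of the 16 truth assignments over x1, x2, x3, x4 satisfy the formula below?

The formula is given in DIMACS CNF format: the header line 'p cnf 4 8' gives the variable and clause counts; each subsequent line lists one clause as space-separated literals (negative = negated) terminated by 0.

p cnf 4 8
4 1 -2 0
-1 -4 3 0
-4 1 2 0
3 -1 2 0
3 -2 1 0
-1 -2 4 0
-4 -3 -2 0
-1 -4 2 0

There are 2^4 = 16 truth assignments over (x1, x2, x3, x4).
Check each against the 8 clauses (columns in the order x1, x2, x3, x4):
  F F F F  ✓ satisfies all
  F F F T  ✗ fails (¬x4 ∨ x1 ∨ x2)
  F F T F  ✓ satisfies all
  F F T T  ✗ fails (¬x4 ∨ x1 ∨ x2)
  F T F F  ✗ fails (x4 ∨ x1 ∨ ¬x2)
  F T F T  ✗ fails (x3 ∨ ¬x2 ∨ x1)
  F T T F  ✗ fails (x4 ∨ x1 ∨ ¬x2)
  F T T T  ✗ fails (¬x4 ∨ ¬x3 ∨ ¬x2)
  T F F F  ✗ fails (x3 ∨ ¬x1 ∨ x2)
  T F F T  ✗ fails (¬x1 ∨ ¬x4 ∨ x3)
  T F T F  ✓ satisfies all
  T F T T  ✗ fails (¬x1 ∨ ¬x4 ∨ x2)
  T T F F  ✗ fails (¬x1 ∨ ¬x2 ∨ x4)
  T T F T  ✗ fails (¬x1 ∨ ¬x4 ∨ x3)
  T T T F  ✗ fails (¬x1 ∨ ¬x2 ∨ x4)
  T T T T  ✗ fails (¬x4 ∨ ¬x3 ∨ ¬x2)
3 of the 16 rows are models.

3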